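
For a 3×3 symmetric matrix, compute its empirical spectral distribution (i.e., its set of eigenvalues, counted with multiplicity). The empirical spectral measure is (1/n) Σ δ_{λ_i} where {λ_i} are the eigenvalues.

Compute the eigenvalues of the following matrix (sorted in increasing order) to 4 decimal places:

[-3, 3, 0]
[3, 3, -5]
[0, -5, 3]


Since M is real symmetric, all three eigenvalues are real; they are the roots of det(λI − M) = λ³ − (tr M) λ² + s λ − det M, where s is the sum of the principal 2×2 minors.
tr M = -3 + 3 + 3 = 3.
s = ((-3)·3 − 3²) + ((-3)·3 − 0²) + (3·3 − (-5)²) = -18 + (-9) + (-16) = -43.
det M (expand along row 1) = (-3)·(-16) − 3·9 + 0·(-15) = 21.
Characteristic polynomial: λ³ − 3λ² − 43λ − 21 = 0.
Substitute λ = y + (tr M)/3 = y + 1.000000 to remove the quadratic term: y³ + p·y + q = 0 with p = s − (tr M)²/3 = -46.000000 and q = −2(tr M)³/27 + (tr M)·s/3 − det M = -66.000000.
Three real roots ⇒ use the trigonometric (Viète) form: r = 2√(−p/3) = 7.831560, φ = arccos(3q/(p·r)) = arccos(0.549616) = 0.988892 rad.
y_k = r·cos(φ/3 − 2πk/3) for k = 0, 1, 2 gives y = 7.409924, -1.509565, -5.900359.
λ_k = y_k + 1.000000 gives λ = 8.4099, -0.5096, -4.9004 (check: the sum is 3.0000 = tr M).

Eigenvalues sorted in increasing order: [-4.9004, -0.5096, 8.4099].


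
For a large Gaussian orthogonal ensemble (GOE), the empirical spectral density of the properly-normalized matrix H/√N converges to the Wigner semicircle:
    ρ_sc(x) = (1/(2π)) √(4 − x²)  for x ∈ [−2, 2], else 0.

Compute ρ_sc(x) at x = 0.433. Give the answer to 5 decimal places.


ρ_sc(x) = (1/(2π)) √(4 − x²). With x = 0.433:
  4 − x² = 4 − (0.433)² = 4 − 0.187489 = 3.812511.
  √(4 − x²) = 1.952565.
  1/(2π) = 0.159155.
  ρ_sc(0.433) = 0.159155 · 1.952565 = 0.310760.

Rounded to 5 decimal places: ρ_sc(0.433) ≈ 0.31076.


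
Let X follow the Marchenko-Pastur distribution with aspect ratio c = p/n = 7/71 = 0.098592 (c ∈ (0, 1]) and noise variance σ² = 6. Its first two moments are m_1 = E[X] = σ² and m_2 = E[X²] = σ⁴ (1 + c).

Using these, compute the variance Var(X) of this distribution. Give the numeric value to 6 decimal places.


m_1 = E[X] = σ² = 6, so m_1² = 36.
m_2 = E[X²] = σ⁴ (1 + c) = 36 · (1 + 0.098592) = 36 · 1.098592 = 39.549296.
(Note m_2 − m_1² simplifies to c · σ⁴ = 0.098592 · 36.)

Var(X) = m_2 − m_1² = 39.549296 − 36 = 3.549296.


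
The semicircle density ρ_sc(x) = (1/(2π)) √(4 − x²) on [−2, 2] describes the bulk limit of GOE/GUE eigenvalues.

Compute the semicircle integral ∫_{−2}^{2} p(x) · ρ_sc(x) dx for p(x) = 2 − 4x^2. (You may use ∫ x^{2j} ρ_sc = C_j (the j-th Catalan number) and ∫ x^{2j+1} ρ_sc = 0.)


Write p(x) = Σ a_i x^i, split into monomials and integrate each against ρ_sc separately.
Using ∫ x^{2j} ρ_sc = C_j = (1/(j+1)) C(2j, j) (Catalan numbers) and ∫ x^{2j+1} ρ_sc = 0 (odd monomials vanish by symmetry):
  i = 0 (even): a_0 · C_{0} = 2 · 1 = 2
  i = 2 (even): a_2 · C_{1} = -4 · 1 = -4

Summing the contributions: ∫_{−2}^{2} p(x) ρ_sc(x) dx = 2 + (-4) = -2.


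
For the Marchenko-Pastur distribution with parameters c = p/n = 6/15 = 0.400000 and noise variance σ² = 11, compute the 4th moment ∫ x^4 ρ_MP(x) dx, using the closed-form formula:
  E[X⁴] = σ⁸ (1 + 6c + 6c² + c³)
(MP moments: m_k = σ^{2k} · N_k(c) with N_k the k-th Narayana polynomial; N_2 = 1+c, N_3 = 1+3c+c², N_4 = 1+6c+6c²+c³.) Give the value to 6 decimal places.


E[X⁴] = σ⁸ (1 + 6c + 6c² + c³) (fourth MP moment). With σ² = 11 (so σ⁸ = 14641) and c = 6/15 = 0.400000: E[X⁴] = 14641 · (1 + 6·0.400000 + 6·(0.400000)² + (0.400000)³) = 14641 · 4.424000.

So E[X^4] = 64771.784000.


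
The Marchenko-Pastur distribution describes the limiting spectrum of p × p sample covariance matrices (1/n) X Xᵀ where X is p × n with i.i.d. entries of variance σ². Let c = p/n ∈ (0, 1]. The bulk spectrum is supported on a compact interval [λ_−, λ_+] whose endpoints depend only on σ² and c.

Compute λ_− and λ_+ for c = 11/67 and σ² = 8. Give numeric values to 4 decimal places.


c = 11/67 = 0.164179; √c = 0.405190.
λ_− = σ² (1 − √c)² = 8 · (1 − 0.405190)² = 8 · (0.594810)² = 2.830390.
λ_+ = σ² (1 + √c)² = 8 · (1 + 0.405190)² = 8 · (1.405190)² = 15.796476.

Rounded to 4 decimal places: λ_− ≈ 2.8304, λ_+ ≈ 15.7965.


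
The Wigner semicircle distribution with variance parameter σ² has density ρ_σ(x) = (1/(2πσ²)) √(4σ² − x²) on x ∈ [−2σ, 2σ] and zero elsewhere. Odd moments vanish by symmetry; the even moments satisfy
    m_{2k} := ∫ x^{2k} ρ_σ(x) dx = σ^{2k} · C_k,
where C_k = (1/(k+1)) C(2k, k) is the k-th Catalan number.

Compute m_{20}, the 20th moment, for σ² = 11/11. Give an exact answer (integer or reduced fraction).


By the scaled semicircle moment identity, m_{2k} = σ^{2k} · C_k with k = 10.
C_10 = (1/(k+1)) · C(2k, k) = (1/11) · C(20, 10) = (1/11) · 184756 = 16796.
σ^{2k} = (σ²)^k = (11/11)^10 = 1.

Therefore m_{20} = σ^{20} · C_10 = 1 · 16796 = 16796.


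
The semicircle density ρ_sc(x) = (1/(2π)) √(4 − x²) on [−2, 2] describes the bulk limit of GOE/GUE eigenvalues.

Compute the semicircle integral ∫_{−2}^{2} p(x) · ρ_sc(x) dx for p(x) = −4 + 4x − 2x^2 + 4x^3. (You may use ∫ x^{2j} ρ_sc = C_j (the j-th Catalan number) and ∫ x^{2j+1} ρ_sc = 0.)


Write p(x) = Σ a_i x^i, split into monomials and integrate each against ρ_sc separately.
Using ∫ x^{2j} ρ_sc = C_j = (1/(j+1)) C(2j, j) (Catalan numbers) and ∫ x^{2j+1} ρ_sc = 0 (odd monomials vanish by symmetry):
  i = 0 (even): a_0 · C_{0} = -4 · 1 = -4
  i = 1 (odd): ∫ x^1 ρ_sc = 0 (vanishes)
  i = 2 (even): a_2 · C_{1} = -2 · 1 = -2
  i = 3 (odd): ∫ x^3 ρ_sc = 0 (vanishes)

Summing the contributions: ∫_{−2}^{2} p(x) ρ_sc(x) dx = (-4) + (-2) = -6.


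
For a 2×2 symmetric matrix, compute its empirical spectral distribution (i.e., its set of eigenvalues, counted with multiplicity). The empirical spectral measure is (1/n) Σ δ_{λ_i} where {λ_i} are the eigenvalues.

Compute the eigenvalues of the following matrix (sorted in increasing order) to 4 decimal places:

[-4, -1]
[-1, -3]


Since M is real symmetric, both eigenvalues are real; they are the roots of det(λI − M) = λ² − (tr M) λ + det M.
tr M = -4 + (-3) = -7.
det M = (-4)·(-3) − (-1)² = 12 − 1 = 11.
Characteristic polynomial: λ² + 7λ + 11 = 0.
Discriminant Δ = (tr M)² − 4·det M = 49 − 44 = 5; √Δ = 2.236068.
λ = (tr M ± √Δ)/2 = (-7 ± 2.236068)/2, giving (tr M − √Δ)/2 = -4.6180 and (tr M + √Δ)/2 = -2.3820.

Eigenvalues sorted in increasing order: [-4.6180, -2.3820].


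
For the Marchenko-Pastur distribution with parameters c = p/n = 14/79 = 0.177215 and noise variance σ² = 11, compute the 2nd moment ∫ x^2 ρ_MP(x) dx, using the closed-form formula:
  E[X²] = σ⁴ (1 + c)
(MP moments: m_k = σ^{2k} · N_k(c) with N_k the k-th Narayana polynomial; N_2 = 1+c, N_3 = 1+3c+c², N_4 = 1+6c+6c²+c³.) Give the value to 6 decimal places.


E[X²] = σ⁴ (1 + c) (second MP moment). With σ² = 11 (so σ⁴ = 121) and c = 14/79 = 0.177215: E[X²] = 121 · (1 + 0.177215) = 121 · 1.177215.

So E[X^2] = 142.443038.


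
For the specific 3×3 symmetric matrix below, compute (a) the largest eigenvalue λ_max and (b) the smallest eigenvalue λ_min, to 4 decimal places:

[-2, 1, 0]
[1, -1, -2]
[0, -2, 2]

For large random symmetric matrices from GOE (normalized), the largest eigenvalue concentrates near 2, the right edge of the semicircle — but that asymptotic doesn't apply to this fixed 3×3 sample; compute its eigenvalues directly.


Since M is real symmetric, all three eigenvalues are real; they are the roots of det(λI − M) = λ³ − (tr M) λ² + s λ − det M, where s is the sum of the principal 2×2 minors.
tr M = -2 + (-1) + 2 = -1.
s = ((-2)·(-1) − 1²) + ((-2)·2 − 0²) + ((-1)·2 − (-2)²) = 1 + (-4) + (-6) = -9.
det M (expand along row 1) = (-2)·(-6) − 1·2 + 0·(-2) = 10.
Characteristic polynomial: λ³ + λ² − 9λ − 10 = 0.
Substitute λ = y + (tr M)/3 = y − 0.333333 to remove the quadratic term: y³ + p·y + q = 0 with p = s − (tr M)²/3 = -9.333333 and q = −2(tr M)³/27 + (tr M)·s/3 − det M = -6.925926.
Three real roots ⇒ use the trigonometric (Viète) form: r = 2√(−p/3) = 3.527668, φ = arccos(3q/(p·r)) = arccos(0.631066) = 0.887870 rad.
y_k = r·cos(φ/3 − 2πk/3) for k = 0, 1, 2 gives y = 3.374298, -0.796128, -2.578170.
λ_k = y_k − 0.333333 gives λ = 3.0410, -1.1295, -2.9115 (check: the sum is -1.0000 = tr M).

Hence λ_max = 3.0410 and λ_min = -2.9115.


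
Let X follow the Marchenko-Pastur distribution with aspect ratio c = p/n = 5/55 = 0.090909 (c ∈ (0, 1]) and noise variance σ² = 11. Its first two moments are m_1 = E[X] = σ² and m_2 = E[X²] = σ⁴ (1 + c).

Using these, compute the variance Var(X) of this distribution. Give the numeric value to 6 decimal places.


m_1 = E[X] = σ² = 11, so m_1² = 121.
m_2 = E[X²] = σ⁴ (1 + c) = 121 · (1 + 0.090909) = 121 · 1.090909 = 132.000000.
(Note m_2 − m_1² simplifies to c · σ⁴ = 0.090909 · 121.)

Var(X) = m_2 − m_1² = 132.000000 − 121 = 11.000000.


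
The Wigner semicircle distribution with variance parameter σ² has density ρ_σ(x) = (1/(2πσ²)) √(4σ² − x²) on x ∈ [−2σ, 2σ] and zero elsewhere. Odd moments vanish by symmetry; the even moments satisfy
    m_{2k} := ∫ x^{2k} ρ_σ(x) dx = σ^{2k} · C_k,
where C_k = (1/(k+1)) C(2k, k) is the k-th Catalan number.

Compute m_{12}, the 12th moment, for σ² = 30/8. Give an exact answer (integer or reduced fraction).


By the scaled semicircle moment identity, m_{2k} = σ^{2k} · C_k with k = 6.
C_6 = (1/(k+1)) · C(2k, k) = (1/7) · C(12, 6) = (1/7) · 924 = 132.
σ^{2k} = (σ²)^k = (30/8)^6 = 11390625/4096.

Therefore m_{12} = σ^{12} · C_6 = (11390625/4096) · 132 = 375890625/1024.


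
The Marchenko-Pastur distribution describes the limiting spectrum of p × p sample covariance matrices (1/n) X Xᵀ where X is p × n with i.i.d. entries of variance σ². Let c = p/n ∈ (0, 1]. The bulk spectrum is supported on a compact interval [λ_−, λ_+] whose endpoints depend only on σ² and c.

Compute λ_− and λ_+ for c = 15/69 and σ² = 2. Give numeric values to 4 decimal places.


c = 15/69 = 0.217391; √c = 0.466252.
λ_− = σ² (1 − √c)² = 2 · (1 − 0.466252)² = 2 · (0.533748)² = 0.569773.
λ_+ = σ² (1 + √c)² = 2 · (1 + 0.466252)² = 2 · (1.466252)² = 4.299792.

Rounded to 4 decimal places: λ_− ≈ 0.5698, λ_+ ≈ 4.2998.


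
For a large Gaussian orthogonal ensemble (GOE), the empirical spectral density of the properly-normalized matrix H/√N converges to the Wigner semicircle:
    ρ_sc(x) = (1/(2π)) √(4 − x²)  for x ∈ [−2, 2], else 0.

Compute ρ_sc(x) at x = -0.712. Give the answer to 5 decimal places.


ρ_sc(x) = (1/(2π)) √(4 − x²). With x = -0.712:
  4 − x² = 4 − (-0.712)² = 4 − 0.506944 = 3.493056.
  √(4 − x²) = 1.868972.
  1/(2π) = 0.159155.
  ρ_sc(-0.712) = 0.159155 · 1.868972 = 0.297456.

Rounded to 5 decimal places: ρ_sc(-0.712) ≈ 0.29746.


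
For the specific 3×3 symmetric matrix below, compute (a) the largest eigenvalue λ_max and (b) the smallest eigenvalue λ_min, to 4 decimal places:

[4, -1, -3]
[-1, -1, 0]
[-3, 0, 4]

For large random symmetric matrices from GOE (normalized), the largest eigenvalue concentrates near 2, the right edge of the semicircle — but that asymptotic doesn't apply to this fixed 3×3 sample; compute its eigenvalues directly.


Since M is real symmetric, all three eigenvalues are real; they are the roots of det(λI − M) = λ³ − (tr M) λ² + s λ − det M, where s is the sum of the principal 2×2 minors.
tr M = 4 + (-1) + 4 = 7.
s = (4·(-1) − (-1)²) + (4·4 − (-3)²) + ((-1)·4 − 0²) = -5 + 7 + (-4) = -2.
det M (expand along row 1) = 4·(-4) − (-1)·(-4) + (-3)·(-3) = -11.
Characteristic polynomial: λ³ − 7λ² − 2λ + 11 = 0.
Substitute λ = y + (tr M)/3 = y + 2.333333 to remove the quadratic term: y³ + p·y + q = 0 with p = s − (tr M)²/3 = -18.333333 and q = −2(tr M)³/27 + (tr M)·s/3 − det M = -19.074074.
Three real roots ⇒ use the trigonometric (Viète) form: r = 2√(−p/3) = 4.944132, φ = arccos(3q/(p·r)) = arccos(0.631296) = 0.887573 rad.
y_k = r·cos(φ/3 − 2πk/3) for k = 0, 1, 2 gives y = 4.729322, -1.116274, -3.613048.
λ_k = y_k + 2.333333 gives λ = 7.0627, 1.2171, -1.2797 (check: the sum is 7.0000 = tr M).

Hence λ_max = 7.0627 and λ_min = -1.2797.


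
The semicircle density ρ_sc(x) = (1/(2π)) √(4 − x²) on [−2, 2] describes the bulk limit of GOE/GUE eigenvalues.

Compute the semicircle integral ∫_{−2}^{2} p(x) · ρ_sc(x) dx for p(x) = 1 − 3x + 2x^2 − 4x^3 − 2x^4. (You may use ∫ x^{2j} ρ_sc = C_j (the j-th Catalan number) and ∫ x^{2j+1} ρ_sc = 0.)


Write p(x) = Σ a_i x^i, split into monomials and integrate each against ρ_sc separately.
Using ∫ x^{2j} ρ_sc = C_j = (1/(j+1)) C(2j, j) (Catalan numbers) and ∫ x^{2j+1} ρ_sc = 0 (odd monomials vanish by symmetry):
  i = 0 (even): a_0 · C_{0} = 1 · 1 = 1
  i = 1 (odd): ∫ x^1 ρ_sc = 0 (vanishes)
  i = 2 (even): a_2 · C_{1} = 2 · 1 = 2
  i = 3 (odd): ∫ x^3 ρ_sc = 0 (vanishes)
  i = 4 (even): a_4 · C_{2} = -2 · 2 = -4

Summing the contributions: ∫_{−2}^{2} p(x) ρ_sc(x) dx = 1 + 2 + (-4) = -1.


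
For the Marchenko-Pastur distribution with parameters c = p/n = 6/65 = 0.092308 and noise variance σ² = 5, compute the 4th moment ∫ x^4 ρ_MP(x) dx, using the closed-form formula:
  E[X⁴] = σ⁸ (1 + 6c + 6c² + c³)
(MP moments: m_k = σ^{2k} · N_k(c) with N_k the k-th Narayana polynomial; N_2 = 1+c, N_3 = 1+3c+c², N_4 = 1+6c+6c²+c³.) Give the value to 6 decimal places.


E[X⁴] = σ⁸ (1 + 6c + 6c² + c³) (fourth MP moment). With σ² = 5 (so σ⁸ = 625) and c = 6/65 = 0.092308: E[X⁴] = 625 · (1 + 6·0.092308 + 6·(0.092308)² + (0.092308)³) = 625 · 1.605757.

So E[X^4] = 1003.598088.


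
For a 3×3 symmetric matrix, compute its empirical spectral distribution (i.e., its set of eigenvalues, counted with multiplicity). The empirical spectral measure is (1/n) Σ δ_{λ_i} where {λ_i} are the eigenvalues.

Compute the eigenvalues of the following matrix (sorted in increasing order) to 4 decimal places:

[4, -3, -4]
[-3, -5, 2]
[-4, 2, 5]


Since M is real symmetric, all three eigenvalues are real; they are the roots of det(λI − M) = λ³ − (tr M) λ² + s λ − det M, where s is the sum of the principal 2×2 minors.
tr M = 4 + (-5) + 5 = 4.
s = (4·(-5) − (-3)²) + (4·5 − (-4)²) + ((-5)·5 − 2²) = -29 + 4 + (-29) = -54.
det M (expand along row 1) = 4·(-29) − (-3)·(-7) + (-4)·(-26) = -33.
Characteristic polynomial: λ³ − 4λ² − 54λ + 33 = 0.
Substitute λ = y + (tr M)/3 = y + 1.333333 to remove the quadratic term: y³ + p·y + q = 0 with p = s − (tr M)²/3 = -59.333333 and q = −2(tr M)³/27 + (tr M)·s/3 − det M = -43.740741.
Three real roots ⇒ use the trigonometric (Viète) form: r = 2√(−p/3) = 8.894443, φ = arccos(3q/(p·r)) = arccos(0.248651) = 1.319509 rad.
y_k = r·cos(φ/3 − 2πk/3) for k = 0, 1, 2 gives y = 8.047881, -0.744149, -7.303733.
λ_k = y_k + 1.333333 gives λ = 9.3812, 0.5892, -5.9704 (check: the sum is 4.0000 = tr M).

Eigenvalues sorted in increasing order: [-5.9704, 0.5892, 9.3812].


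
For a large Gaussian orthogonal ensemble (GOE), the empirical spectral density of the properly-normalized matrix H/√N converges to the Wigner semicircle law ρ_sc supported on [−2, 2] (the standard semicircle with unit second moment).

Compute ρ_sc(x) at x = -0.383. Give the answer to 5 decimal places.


ρ_sc(x) = (1/(2π)) √(4 − x²). With x = -0.383:
  4 − x² = 4 − (-0.383)² = 4 − 0.146689 = 3.853311.
  √(4 − x²) = 1.962985.
  1/(2π) = 0.159155.
  ρ_sc(-0.383) = 0.159155 · 1.962985 = 0.312419.

Rounded to 5 decimal places: ρ_sc(-0.383) ≈ 0.31242.


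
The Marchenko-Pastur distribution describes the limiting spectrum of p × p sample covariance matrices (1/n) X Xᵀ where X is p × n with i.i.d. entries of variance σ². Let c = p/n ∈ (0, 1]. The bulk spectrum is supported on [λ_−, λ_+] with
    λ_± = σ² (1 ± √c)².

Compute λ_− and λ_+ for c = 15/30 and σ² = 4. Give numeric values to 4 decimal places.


c = 15/30 = 0.500000; √c = 0.707107.
λ_− = σ² (1 − √c)² = 4 · (1 − 0.707107)² = 4 · (0.292893)² = 0.343146.
λ_+ = σ² (1 + √c)² = 4 · (1 + 0.707107)² = 4 · (1.707107)² = 11.656854.

Rounded to 4 decimal places: λ_− ≈ 0.3431, λ_+ ≈ 11.6569.


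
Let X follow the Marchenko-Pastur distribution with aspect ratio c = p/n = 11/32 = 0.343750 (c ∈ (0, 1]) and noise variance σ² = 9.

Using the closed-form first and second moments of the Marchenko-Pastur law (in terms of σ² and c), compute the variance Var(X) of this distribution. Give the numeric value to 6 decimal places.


Recall the MP moments m_1 = E[X] = σ² and m_2 = E[X²] = σ⁴ (1 + c).
m_1 = E[X] = σ² = 9, so m_1² = 81.
m_2 = E[X²] = σ⁴ (1 + c) = 81 · (1 + 0.343750) = 81 · 1.343750 = 108.843750.
(Note m_2 − m_1² simplifies to c · σ⁴ = 0.343750 · 81.)

Var(X) = m_2 − m_1² = 108.843750 − 81 = 27.843750.


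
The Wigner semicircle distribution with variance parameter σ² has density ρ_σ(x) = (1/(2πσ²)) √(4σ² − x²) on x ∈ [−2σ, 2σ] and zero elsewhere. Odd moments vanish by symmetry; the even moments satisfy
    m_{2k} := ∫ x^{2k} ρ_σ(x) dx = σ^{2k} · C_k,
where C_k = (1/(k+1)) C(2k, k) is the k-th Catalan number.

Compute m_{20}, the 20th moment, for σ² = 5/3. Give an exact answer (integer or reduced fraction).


By the scaled semicircle moment identity, m_{2k} = σ^{2k} · C_k with k = 10.
C_10 = (1/(k+1)) · C(2k, k) = (1/11) · C(20, 10) = (1/11) · 184756 = 16796.
σ^{2k} = (σ²)^k = (5/3)^10 = 9765625/59049.

Therefore m_{20} = σ^{20} · C_10 = (9765625/59049) · 16796 = 164023437500/59049.


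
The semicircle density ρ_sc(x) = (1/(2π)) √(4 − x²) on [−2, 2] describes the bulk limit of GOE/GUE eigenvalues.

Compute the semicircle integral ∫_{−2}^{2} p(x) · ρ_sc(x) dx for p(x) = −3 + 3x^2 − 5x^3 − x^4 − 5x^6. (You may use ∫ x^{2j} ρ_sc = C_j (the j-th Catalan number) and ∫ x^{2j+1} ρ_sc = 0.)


Write p(x) = Σ a_i x^i, split into monomials and integrate each against ρ_sc separately.
Using ∫ x^{2j} ρ_sc = C_j = (1/(j+1)) C(2j, j) (Catalan numbers) and ∫ x^{2j+1} ρ_sc = 0 (odd monomials vanish by symmetry):
  i = 0 (even): a_0 · C_{0} = -3 · 1 = -3
  i = 2 (even): a_2 · C_{1} = 3 · 1 = 3
  i = 3 (odd): ∫ x^3 ρ_sc = 0 (vanishes)
  i = 4 (even): a_4 · C_{2} = -1 · 2 = -2
  i = 6 (even): a_6 · C_{3} = -5 · 5 = -25

Summing the contributions: ∫_{−2}^{2} p(x) ρ_sc(x) dx = (-3) + 3 + (-2) + (-25) = -27.


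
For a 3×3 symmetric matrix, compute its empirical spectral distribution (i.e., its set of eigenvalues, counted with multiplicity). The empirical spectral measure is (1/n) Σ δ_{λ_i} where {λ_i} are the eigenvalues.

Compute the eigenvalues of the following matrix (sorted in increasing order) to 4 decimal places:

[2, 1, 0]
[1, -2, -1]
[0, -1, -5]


Since M is real symmetric, all three eigenvalues are real; they are the roots of det(λI − M) = λ³ − (tr M) λ² + s λ − det M, where s is the sum of the principal 2×2 minors.
tr M = 2 + (-2) + (-5) = -5.
s = (2·(-2) − 1²) + (2·(-5) − 0²) + ((-2)·(-5) − (-1)²) = -5 + (-10) + 9 = -6.
det M (expand along row 1) = 2·9 − 1·(-5) + 0·(-1) = 23.
Characteristic polynomial: λ³ + 5λ² − 6λ − 23 = 0.
Substitute λ = y + (tr M)/3 = y − 1.666667 to remove the quadratic term: y³ + p·y + q = 0 with p = s − (tr M)²/3 = -14.333333 and q = −2(tr M)³/27 + (tr M)·s/3 − det M = -3.740741.
Three real roots ⇒ use the trigonometric (Viète) form: r = 2√(−p/3) = 4.371626, φ = arccos(3q/(p·r)) = arccos(0.179097) = 1.390728 rad.
y_k = r·cos(φ/3 − 2πk/3) for k = 0, 1, 2 gives y = 3.910241, -0.262240, -3.648001.
λ_k = y_k − 1.666667 gives λ = 2.2436, -1.9289, -5.3147 (check: the sum is -5.0000 = tr M).

Eigenvalues sorted in increasing order: [-5.3147, -1.9289, 2.2436].


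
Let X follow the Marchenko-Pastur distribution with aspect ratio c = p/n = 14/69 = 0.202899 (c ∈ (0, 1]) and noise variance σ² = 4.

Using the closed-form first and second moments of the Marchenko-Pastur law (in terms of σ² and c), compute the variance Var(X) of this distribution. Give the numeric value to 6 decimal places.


Recall the MP moments m_1 = E[X] = σ² and m_2 = E[X²] = σ⁴ (1 + c).
m_1 = E[X] = σ² = 4, so m_1² = 16.
m_2 = E[X²] = σ⁴ (1 + c) = 16 · (1 + 0.202899) = 16 · 1.202899 = 19.246377.
(Note m_2 − m_1² simplifies to c · σ⁴ = 0.202899 · 16.)

Var(X) = m_2 − m_1² = 19.246377 − 16 = 3.246377.


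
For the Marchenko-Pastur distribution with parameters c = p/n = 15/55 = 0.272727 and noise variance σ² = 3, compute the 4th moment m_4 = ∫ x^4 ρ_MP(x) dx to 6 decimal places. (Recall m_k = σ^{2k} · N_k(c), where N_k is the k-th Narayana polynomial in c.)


E[X⁴] = σ⁸ (1 + 6c + 6c² + c³) (fourth MP moment). With σ² = 3 (so σ⁸ = 81) and c = 15/55 = 0.272727: E[X⁴] = 81 · (1 + 6·0.272727 + 6·(0.272727)² + (0.272727)³) = 81 · 3.102930.

So E[X^4] = 251.337340.


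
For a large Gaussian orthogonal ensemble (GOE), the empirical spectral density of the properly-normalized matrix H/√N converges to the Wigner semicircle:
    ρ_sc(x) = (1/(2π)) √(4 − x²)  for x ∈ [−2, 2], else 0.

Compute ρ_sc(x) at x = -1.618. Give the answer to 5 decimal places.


ρ_sc(x) = (1/(2π)) √(4 − x²). With x = -1.618:
  4 − x² = 4 − (-1.618)² = 4 − 2.617924 = 1.382076.
  √(4 − x²) = 1.175617.
  1/(2π) = 0.159155.
  ρ_sc(-1.618) = 0.159155 · 1.175617 = 0.187105.

Rounded to 5 decimal places: ρ_sc(-1.618) ≈ 0.18711.


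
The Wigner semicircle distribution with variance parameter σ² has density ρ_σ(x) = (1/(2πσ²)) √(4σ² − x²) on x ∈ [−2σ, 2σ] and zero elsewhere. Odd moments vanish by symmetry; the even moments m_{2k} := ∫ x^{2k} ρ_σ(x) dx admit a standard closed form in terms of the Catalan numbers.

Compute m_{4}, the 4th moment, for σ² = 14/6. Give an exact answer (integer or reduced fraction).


By the scaled semicircle moment identity, m_{2k} = σ^{2k} · C_k with k = 2.
C_2 = (1/(k+1)) · C(2k, k) = (1/3) · C(4, 2) = (1/3) · 6 = 2.
σ^{2k} = (σ²)^k = (14/6)^2 = 49/9.

Therefore m_{4} = σ^{4} · C_2 = (49/9) · 2 = 98/9.


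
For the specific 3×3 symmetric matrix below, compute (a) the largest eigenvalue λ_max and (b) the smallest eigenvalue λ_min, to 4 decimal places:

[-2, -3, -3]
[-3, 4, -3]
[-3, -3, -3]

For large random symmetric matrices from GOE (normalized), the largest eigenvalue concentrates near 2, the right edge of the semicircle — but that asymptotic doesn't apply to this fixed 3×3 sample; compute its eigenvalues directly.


Since M is real symmetric, all three eigenvalues are real; they are the roots of det(λI − M) = λ³ − (tr M) λ² + s λ − det M, where s is the sum of the principal 2×2 minors.
tr M = -2 + 4 + (-3) = -1.
s = ((-2)·4 − (-3)²) + ((-2)·(-3) − (-3)²) + (4·(-3) − (-3)²) = -17 + (-3) + (-21) = -41.
det M (expand along row 1) = (-2)·(-21) − (-3)·0 + (-3)·21 = -21.
Characteristic polynomial: λ³ + λ² − 41λ + 21 = 0.
Substitute λ = y + (tr M)/3 = y − 0.333333 to remove the quadratic term: y³ + p·y + q = 0 with p = s − (tr M)²/3 = -41.333333 and q = −2(tr M)³/27 + (tr M)·s/3 − det M = 34.740741.
Three real roots ⇒ use the trigonometric (Viète) form: r = 2√(−p/3) = 7.423686, φ = arccos(3q/(p·r)) = arccos(-0.339657) = 1.917348 rad.
y_k = r·cos(φ/3 − 2πk/3) for k = 0, 1, 2 gives y = 5.958423, 0.855658, -6.814082.
λ_k = y_k − 0.333333 gives λ = 5.6251, 0.5223, -7.1474 (check: the sum is -1.0000 = tr M).

Hence λ_max = 5.6251 and λ_min = -7.1474.


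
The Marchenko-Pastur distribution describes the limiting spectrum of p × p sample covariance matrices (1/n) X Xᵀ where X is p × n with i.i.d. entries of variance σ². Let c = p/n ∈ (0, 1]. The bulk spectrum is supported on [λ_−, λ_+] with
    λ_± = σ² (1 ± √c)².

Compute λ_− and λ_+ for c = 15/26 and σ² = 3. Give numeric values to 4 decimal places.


c = 15/26 = 0.576923; √c = 0.759555.
λ_− = σ² (1 − √c)² = 3 · (1 − 0.759555)² = 3 · (0.240445)² = 0.173442.
λ_+ = σ² (1 + √c)² = 3 · (1 + 0.759555)² = 3 · (1.759555)² = 9.288096.

Rounded to 4 decimal places: λ_− ≈ 0.1734, λ_+ ≈ 9.2881.


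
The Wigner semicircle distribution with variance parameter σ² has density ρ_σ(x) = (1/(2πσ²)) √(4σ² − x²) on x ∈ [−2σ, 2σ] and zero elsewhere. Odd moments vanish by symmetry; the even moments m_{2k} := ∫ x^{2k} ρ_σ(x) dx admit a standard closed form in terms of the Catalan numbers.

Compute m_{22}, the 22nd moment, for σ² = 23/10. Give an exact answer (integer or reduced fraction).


By the scaled semicircle moment identity, m_{2k} = σ^{2k} · C_k with k = 11.
C_11 = (1/(k+1)) · C(2k, k) = (1/12) · C(22, 11) = (1/12) · 705432 = 58786.
σ^{2k} = (σ²)^k = (23/10)^11 = 952809757913927/100000000000.

Therefore m_{22} = σ^{22} · C_11 = (952809757913927/100000000000) · 58786 = 28005937214364056311/50000000000.


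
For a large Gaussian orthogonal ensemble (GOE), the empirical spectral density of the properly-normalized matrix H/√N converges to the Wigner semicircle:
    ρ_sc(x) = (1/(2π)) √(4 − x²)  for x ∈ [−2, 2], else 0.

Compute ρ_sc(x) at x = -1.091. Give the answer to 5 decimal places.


ρ_sc(x) = (1/(2π)) √(4 − x²). With x = -1.091:
  4 − x² = 4 − (-1.091)² = 4 − 1.190281 = 2.809719.
  √(4 − x²) = 1.676222.
  1/(2π) = 0.159155.
  ρ_sc(-1.091) = 0.159155 · 1.676222 = 0.266779.

Rounded to 5 decimal places: ρ_sc(-1.091) ≈ 0.26678.


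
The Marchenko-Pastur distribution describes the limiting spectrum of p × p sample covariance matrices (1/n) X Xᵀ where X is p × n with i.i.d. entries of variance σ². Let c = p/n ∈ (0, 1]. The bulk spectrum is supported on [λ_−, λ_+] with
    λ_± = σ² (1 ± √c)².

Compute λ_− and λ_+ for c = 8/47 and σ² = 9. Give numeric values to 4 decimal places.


c = 8/47 = 0.170213; √c = 0.412568.
λ_− = σ² (1 − √c)² = 9 · (1 − 0.412568)² = 9 · (0.587432)² = 3.105682.
λ_+ = σ² (1 + √c)² = 9 · (1 + 0.412568)² = 9 · (1.412568)² = 17.958148.

Rounded to 4 decimal places: λ_− ≈ 3.1057, λ_+ ≈ 17.9581.


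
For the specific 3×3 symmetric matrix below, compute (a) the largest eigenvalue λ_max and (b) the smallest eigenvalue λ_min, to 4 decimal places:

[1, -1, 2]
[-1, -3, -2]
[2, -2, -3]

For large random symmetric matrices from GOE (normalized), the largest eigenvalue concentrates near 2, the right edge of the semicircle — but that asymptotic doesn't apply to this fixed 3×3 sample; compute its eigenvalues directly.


Since M is real symmetric, all three eigenvalues are real; they are the roots of det(λI − M) = λ³ − (tr M) λ² + s λ − det M, where s is the sum of the principal 2×2 minors.
tr M = 1 + (-3) + (-3) = -5.
s = (1·(-3) − (-1)²) + (1·(-3) − 2²) + ((-3)·(-3) − (-2)²) = -4 + (-7) + 5 = -6.
det M (expand along row 1) = 1·5 − (-1)·7 + 2·8 = 28.
Characteristic polynomial: λ³ + 5λ² − 6λ − 28 = 0.
Substitute λ = y + (tr M)/3 = y − 1.666667 to remove the quadratic term: y³ + p·y + q = 0 with p = s − (tr M)²/3 = -14.333333 and q = −2(tr M)³/27 + (tr M)·s/3 − det M = -8.740741.
Three real roots ⇒ use the trigonometric (Viète) form: r = 2√(−p/3) = 4.371626, φ = arccos(3q/(p·r)) = arccos(0.418484) = 1.139020 rad.
y_k = r·cos(φ/3 − 2πk/3) for k = 0, 1, 2 gives y = 4.060303, -0.627018, -3.433286.
λ_k = y_k − 1.666667 gives λ = 2.3936, -2.2937, -5.1000 (check: the sum is -5.0000 = tr M).

Hence λ_max = 2.3936 and λ_min = -5.1000.


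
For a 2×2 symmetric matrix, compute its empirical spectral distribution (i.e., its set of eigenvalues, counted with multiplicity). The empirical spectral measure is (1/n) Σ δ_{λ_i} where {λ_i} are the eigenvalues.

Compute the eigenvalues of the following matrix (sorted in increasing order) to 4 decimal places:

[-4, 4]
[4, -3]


Since M is real symmetric, both eigenvalues are real; they are the roots of det(λI − M) = λ² − (tr M) λ + det M.
tr M = -4 + (-3) = -7.
det M = (-4)·(-3) − 4² = 12 − 16 = -4.
Characteristic polynomial: λ² + 7λ − 4 = 0.
Discriminant Δ = (tr M)² − 4·det M = 49 − (-16) = 65; √Δ = 8.062258.
λ = (tr M ± √Δ)/2 = (-7 ± 8.062258)/2, giving (tr M − √Δ)/2 = -7.5311 and (tr M + √Δ)/2 = 0.5311.

Eigenvalues sorted in increasing order: [-7.5311, 0.5311].


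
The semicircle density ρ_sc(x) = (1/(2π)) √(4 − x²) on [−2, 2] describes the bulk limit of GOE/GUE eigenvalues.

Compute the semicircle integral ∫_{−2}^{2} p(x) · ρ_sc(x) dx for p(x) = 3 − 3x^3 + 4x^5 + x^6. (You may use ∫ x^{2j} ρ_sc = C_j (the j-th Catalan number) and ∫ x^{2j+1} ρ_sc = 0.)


Write p(x) = Σ a_i x^i, split into monomials and integrate each against ρ_sc separately.
Using ∫ x^{2j} ρ_sc = C_j = (1/(j+1)) C(2j, j) (Catalan numbers) and ∫ x^{2j+1} ρ_sc = 0 (odd monomials vanish by symmetry):
  i = 0 (even): a_0 · C_{0} = 3 · 1 = 3
  i = 3 (odd): ∫ x^3 ρ_sc = 0 (vanishes)
  i = 5 (odd): ∫ x^5 ρ_sc = 0 (vanishes)
  i = 6 (even): a_6 · C_{3} = 1 · 5 = 5

Summing the contributions: ∫_{−2}^{2} p(x) ρ_sc(x) dx = 3 + 5 = 8.


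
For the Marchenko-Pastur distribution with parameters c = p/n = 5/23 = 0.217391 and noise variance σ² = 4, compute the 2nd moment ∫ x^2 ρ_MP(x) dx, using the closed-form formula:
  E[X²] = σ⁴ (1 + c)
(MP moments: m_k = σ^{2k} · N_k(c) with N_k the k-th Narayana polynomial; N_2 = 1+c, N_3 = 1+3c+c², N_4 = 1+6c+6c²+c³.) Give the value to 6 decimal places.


E[X²] = σ⁴ (1 + c) (second MP moment). With σ² = 4 (so σ⁴ = 16) and c = 5/23 = 0.217391: E[X²] = 16 · (1 + 0.217391) = 16 · 1.217391.

So E[X^2] = 19.478261.


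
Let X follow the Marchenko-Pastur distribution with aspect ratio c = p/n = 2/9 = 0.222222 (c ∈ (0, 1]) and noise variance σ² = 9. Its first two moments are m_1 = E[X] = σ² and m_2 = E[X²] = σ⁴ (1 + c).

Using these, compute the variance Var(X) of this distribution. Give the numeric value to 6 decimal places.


m_1 = E[X] = σ² = 9, so m_1² = 81.
m_2 = E[X²] = σ⁴ (1 + c) = 81 · (1 + 0.222222) = 81 · 1.222222 = 99.000000.
(Note m_2 − m_1² simplifies to c · σ⁴ = 0.222222 · 81.)

Var(X) = m_2 − m_1² = 99.000000 − 81 = 18.000000.


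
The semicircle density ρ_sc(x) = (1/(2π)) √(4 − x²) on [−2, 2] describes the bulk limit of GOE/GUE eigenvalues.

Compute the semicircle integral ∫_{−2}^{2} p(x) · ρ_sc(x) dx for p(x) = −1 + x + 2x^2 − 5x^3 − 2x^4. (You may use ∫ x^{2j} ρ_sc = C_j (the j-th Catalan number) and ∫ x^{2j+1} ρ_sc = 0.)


Write p(x) = Σ a_i x^i, split into monomials and integrate each against ρ_sc separately.
Using ∫ x^{2j} ρ_sc = C_j = (1/(j+1)) C(2j, j) (Catalan numbers) and ∫ x^{2j+1} ρ_sc = 0 (odd monomials vanish by symmetry):
  i = 0 (even): a_0 · C_{0} = -1 · 1 = -1
  i = 1 (odd): ∫ x^1 ρ_sc = 0 (vanishes)
  i = 2 (even): a_2 · C_{1} = 2 · 1 = 2
  i = 3 (odd): ∫ x^3 ρ_sc = 0 (vanishes)
  i = 4 (even): a_4 · C_{2} = -2 · 2 = -4

Summing the contributions: ∫_{−2}^{2} p(x) ρ_sc(x) dx = (-1) + 2 + (-4) = -3.


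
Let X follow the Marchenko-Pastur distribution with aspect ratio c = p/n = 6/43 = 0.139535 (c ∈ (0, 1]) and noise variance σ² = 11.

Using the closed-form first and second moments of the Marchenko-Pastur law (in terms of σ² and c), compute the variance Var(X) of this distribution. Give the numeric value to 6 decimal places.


Recall the MP moments m_1 = E[X] = σ² and m_2 = E[X²] = σ⁴ (1 + c).
m_1 = E[X] = σ² = 11, so m_1² = 121.
m_2 = E[X²] = σ⁴ (1 + c) = 121 · (1 + 0.139535) = 121 · 1.139535 = 137.883721.
(Note m_2 − m_1² simplifies to c · σ⁴ = 0.139535 · 121.)

Var(X) = m_2 − m_1² = 137.883721 − 121 = 16.883721.


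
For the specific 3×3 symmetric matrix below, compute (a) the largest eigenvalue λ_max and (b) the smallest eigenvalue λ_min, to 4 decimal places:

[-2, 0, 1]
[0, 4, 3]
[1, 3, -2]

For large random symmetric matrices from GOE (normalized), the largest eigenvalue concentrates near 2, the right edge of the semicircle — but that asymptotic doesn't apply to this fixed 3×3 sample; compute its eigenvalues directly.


Since M is real symmetric, all three eigenvalues are real; they are the roots of det(λI − M) = λ³ − (tr M) λ² + s λ − det M, where s is the sum of the principal 2×2 minors.
tr M = -2 + 4 + (-2) = 0.
s = ((-2)·4 − 0²) + ((-2)·(-2) − 1²) + (4·(-2) − 3²) = -8 + 3 + (-17) = -22.
det M (expand along row 1) = (-2)·(-17) − 0·(-3) + 1·(-4) = 30.
Characteristic polynomial: λ³ − 22λ − 30 = 0.
Substitute λ = y + (tr M)/3 = y + 0.000000 to remove the quadratic term: y³ + p·y + q = 0 with p = s − (tr M)²/3 = -22.000000 and q = −2(tr M)³/27 + (tr M)·s/3 − det M = -30.000000.
Three real roots ⇒ use the trigonometric (Viète) form: r = 2√(−p/3) = 5.416026, φ = arccos(3q/(p·r)) = arccos(0.755334) = 0.714632 rad.
y_k = r·cos(φ/3 − 2πk/3) for k = 0, 1, 2 gives y = 5.263086, -1.524772, -3.738314.
λ_k = y_k + 0.000000 gives λ = 5.2631, -1.5248, -3.7383 (check: the sum is 0.0000 = tr M).

Hence λ_max = 5.2631 and λ_min = -3.7383.


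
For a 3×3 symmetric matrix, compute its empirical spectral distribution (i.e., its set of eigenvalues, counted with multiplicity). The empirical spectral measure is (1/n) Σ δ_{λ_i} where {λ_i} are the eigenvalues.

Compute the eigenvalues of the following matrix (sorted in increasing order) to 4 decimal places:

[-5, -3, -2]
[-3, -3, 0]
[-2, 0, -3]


Since M is real symmetric, all three eigenvalues are real; they are the roots of det(λI − M) = λ³ − (tr M) λ² + s λ − det M, where s is the sum of the principal 2×2 minors.
tr M = -5 + (-3) + (-3) = -11.
s = ((-5)·(-3) − (-3)²) + ((-5)·(-3) − (-2)²) + ((-3)·(-3) − 0²) = 6 + 11 + 9 = 26.
det M (expand along row 1) = (-5)·9 − (-3)·9 + (-2)·(-6) = -6.
Characteristic polynomial: λ³ + 11λ² + 26λ + 6 = 0.
Substitute λ = y + (tr M)/3 = y − 3.666667 to remove the quadratic term: y³ + p·y + q = 0 with p = s − (tr M)²/3 = -14.333333 and q = −2(tr M)³/27 + (tr M)·s/3 − det M = 9.259259.
Three real roots ⇒ use the trigonometric (Viète) form: r = 2√(−p/3) = 4.371626, φ = arccos(3q/(p·r)) = arccos(-0.443310) = 2.030084 rad.
y_k = r·cos(φ/3 − 2πk/3) for k = 0, 1, 2 gives y = 3.408324, 0.666667, -4.074991.
λ_k = y_k − 3.666667 gives λ = -0.2583, -3.0000, -7.7417 (check: the sum is -11.0000 = tr M).

Eigenvalues sorted in increasing order: [-7.7417, -3.0000, -0.2583].


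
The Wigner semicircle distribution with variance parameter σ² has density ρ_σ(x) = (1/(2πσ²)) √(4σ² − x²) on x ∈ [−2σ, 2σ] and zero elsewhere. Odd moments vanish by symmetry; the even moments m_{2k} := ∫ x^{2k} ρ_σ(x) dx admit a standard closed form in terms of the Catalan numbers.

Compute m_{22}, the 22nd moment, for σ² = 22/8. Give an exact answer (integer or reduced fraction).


By the scaled semicircle moment identity, m_{2k} = σ^{2k} · C_k with k = 11.
C_11 = (1/(k+1)) · C(2k, k) = (1/12) · C(22, 11) = (1/12) · 705432 = 58786.
σ^{2k} = (σ²)^k = (22/8)^11 = 285311670611/4194304.

Therefore m_{22} = σ^{22} · C_11 = (285311670611/4194304) · 58786 = 8386165934269123/2097152.


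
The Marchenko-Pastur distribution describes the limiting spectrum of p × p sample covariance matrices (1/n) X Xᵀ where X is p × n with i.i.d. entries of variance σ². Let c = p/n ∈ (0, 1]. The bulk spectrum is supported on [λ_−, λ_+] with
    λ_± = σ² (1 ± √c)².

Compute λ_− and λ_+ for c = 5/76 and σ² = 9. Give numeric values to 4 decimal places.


c = 5/76 = 0.065789; √c = 0.256495.
λ_− = σ² (1 − √c)² = 9 · (1 − 0.256495)² = 9 · (0.743505)² = 4.975203.
λ_+ = σ² (1 + √c)² = 9 · (1 + 0.256495)² = 9 · (1.256495)² = 14.209008.

Rounded to 4 decimal places: λ_− ≈ 4.9752, λ_+ ≈ 14.2090.


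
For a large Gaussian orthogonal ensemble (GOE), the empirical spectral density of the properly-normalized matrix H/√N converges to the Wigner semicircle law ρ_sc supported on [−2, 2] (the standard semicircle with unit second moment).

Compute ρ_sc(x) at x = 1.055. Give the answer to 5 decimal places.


ρ_sc(x) = (1/(2π)) √(4 − x²). With x = 1.055:
  4 − x² = 4 − (1.055)² = 4 − 1.113025 = 2.886975.
  √(4 − x²) = 1.699110.
  1/(2π) = 0.159155.
  ρ_sc(1.055) = 0.159155 · 1.699110 = 0.270422.

Rounded to 5 decimal places: ρ_sc(1.055) ≈ 0.27042.


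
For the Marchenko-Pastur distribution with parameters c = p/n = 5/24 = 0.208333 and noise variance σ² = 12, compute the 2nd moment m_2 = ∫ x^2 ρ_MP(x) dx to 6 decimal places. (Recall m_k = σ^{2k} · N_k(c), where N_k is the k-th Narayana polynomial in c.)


E[X²] = σ⁴ (1 + c) (second MP moment). With σ² = 12 (so σ⁴ = 144) and c = 5/24 = 0.208333: E[X²] = 144 · (1 + 0.208333) = 144 · 1.208333.

So E[X^2] = 174.000000.


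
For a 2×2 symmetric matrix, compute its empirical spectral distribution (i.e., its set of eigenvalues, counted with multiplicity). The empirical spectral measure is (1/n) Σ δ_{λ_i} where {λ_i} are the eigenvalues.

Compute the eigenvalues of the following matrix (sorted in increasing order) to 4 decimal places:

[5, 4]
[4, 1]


Since M is real symmetric, both eigenvalues are real; they are the roots of det(λI − M) = λ² − (tr M) λ + det M.
tr M = 5 + 1 = 6.
det M = 5·1 − 4² = 5 − 16 = -11.
Characteristic polynomial: λ² − 6λ − 11 = 0.
Discriminant Δ = (tr M)² − 4·det M = 36 − (-44) = 80; √Δ = 8.944272.
λ = (tr M ± √Δ)/2 = (6 ± 8.944272)/2, giving (tr M − √Δ)/2 = -1.4721 and (tr M + √Δ)/2 = 7.4721.

Eigenvalues sorted in increasing order: [-1.4721, 7.4721].


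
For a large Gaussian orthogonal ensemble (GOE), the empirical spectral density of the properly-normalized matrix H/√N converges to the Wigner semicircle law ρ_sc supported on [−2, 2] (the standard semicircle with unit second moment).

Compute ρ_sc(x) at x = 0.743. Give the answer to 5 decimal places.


ρ_sc(x) = (1/(2π)) √(4 − x²). With x = 0.743:
  4 − x² = 4 − (0.743)² = 4 − 0.552049 = 3.447951.
  √(4 − x²) = 1.856866.
  1/(2π) = 0.159155.
  ρ_sc(0.743) = 0.159155 · 1.856866 = 0.295529.

Rounded to 5 decimal places: ρ_sc(0.743) ≈ 0.29553.


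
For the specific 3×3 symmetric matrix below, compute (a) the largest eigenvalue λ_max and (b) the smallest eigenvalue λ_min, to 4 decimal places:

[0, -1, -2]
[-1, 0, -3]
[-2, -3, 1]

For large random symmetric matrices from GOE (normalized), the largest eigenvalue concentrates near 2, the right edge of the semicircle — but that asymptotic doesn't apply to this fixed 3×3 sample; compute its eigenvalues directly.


Since M is real symmetric, all three eigenvalues are real; they are the roots of det(λI − M) = λ³ − (tr M) λ² + s λ − det M, where s is the sum of the principal 2×2 minors.
tr M = 0 + 0 + 1 = 1.
s = (0·0 − (-1)²) + (0·1 − (-2)²) + (0·1 − (-3)²) = -1 + (-4) + (-9) = -14.
det M (expand along row 1) = 0·(-9) − (-1)·(-7) + (-2)·3 = -13.
Characteristic polynomial: λ³ − λ² − 14λ + 13 = 0.
Substitute λ = y + (tr M)/3 = y + 0.333333 to remove the quadratic term: y³ + p·y + q = 0 with p = s − (tr M)²/3 = -14.333333 and q = −2(tr M)³/27 + (tr M)·s/3 − det M = 8.259259.
Three real roots ⇒ use the trigonometric (Viète) form: r = 2√(−p/3) = 4.371626, φ = arccos(3q/(p·r)) = arccos(-0.395432) = 1.977335 rad.
y_k = r·cos(φ/3 − 2πk/3) for k = 0, 1, 2 gives y = 3.455930, 0.590600, -4.046530.
λ_k = y_k + 0.333333 gives λ = 3.7893, 0.9239, -3.7132 (check: the sum is 1.0000 = tr M).

Hence λ_max = 3.7893 and λ_min = -3.7132.
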